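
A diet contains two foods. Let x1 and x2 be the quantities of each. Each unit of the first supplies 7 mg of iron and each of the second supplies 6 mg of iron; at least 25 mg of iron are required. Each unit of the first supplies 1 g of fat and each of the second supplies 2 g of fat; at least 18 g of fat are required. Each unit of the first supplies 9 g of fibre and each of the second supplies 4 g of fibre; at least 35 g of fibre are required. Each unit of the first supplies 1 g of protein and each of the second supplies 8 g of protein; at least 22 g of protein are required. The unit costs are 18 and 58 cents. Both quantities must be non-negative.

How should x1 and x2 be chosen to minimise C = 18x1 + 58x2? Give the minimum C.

x1 = 50/3, x2 = 2/3, minimum C = 1016/3

Vertices and C = 18x1 + 58x2:
  (0, 9) → C = 522
  (22, 0) → C = 396
  (50/3, 2/3) → C = 1016/3
The feasible region is unbounded (it extends along (0, 1), (1, 0)), but C strictly increases along every unbounded feasible direction, so there is no improving ray and the minimum is attained at a vertex.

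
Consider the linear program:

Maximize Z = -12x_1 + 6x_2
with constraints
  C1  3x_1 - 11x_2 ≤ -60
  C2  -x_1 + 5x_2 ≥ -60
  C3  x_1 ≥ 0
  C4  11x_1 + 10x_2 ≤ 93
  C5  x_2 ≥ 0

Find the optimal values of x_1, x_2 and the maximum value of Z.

Vertices and Z = -12x_1 + 6x_2:
  (0, 60/11) → Z = 360/11
  (423/151, 939/151) → Z = 558/151
  (0, 93/10) → Z = 279/5

At the optimal vertex, x_1 = 0 and 11x_1 + 10x_2 = 93.
Solving simultaneously gives x_1 = 0, x_2 = 93/10.

x_1 = 0, x_2 = 93/10, maximum Z = 279/5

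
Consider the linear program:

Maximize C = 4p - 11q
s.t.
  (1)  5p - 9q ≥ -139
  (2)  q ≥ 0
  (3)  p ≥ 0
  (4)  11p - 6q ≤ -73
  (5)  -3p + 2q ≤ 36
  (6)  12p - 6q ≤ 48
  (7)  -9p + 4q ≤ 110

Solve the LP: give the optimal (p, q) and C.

p = 0, q = 73/6, maximum C = -803/6

Corner points and C = 4p - 11q:
  (0, 139/9) → C = -1529/9
  (59/23, 388/23) → C = -4032/23
  (0, 73/6) → C = -803/6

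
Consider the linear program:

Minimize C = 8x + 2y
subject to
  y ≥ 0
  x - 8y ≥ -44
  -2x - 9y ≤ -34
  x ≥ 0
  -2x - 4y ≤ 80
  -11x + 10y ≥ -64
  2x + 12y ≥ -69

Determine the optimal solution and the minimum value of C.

x = 0, y = 34/9, minimum C = 68/9

Extreme points and C = 8x + 2y:
  (0, 11/2) → C = 11
  (476/39, 274/39) → C = 1452/13
  (0, 34/9) → C = 68/9
  (916/119, 246/119) → C = 460/7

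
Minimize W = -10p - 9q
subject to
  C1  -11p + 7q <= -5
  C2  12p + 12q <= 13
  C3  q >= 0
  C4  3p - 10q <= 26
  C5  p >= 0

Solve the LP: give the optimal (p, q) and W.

Corner points and W = -10p - 9q:
  (151/216, 83/216) → W = -2257/216
  (5/11, 0) → W = -50/11
  (13/12, 0) → W = -65/6

The binding constraints are 12p + 12q = 13 and q = 0.
Solving simultaneously gives p = 13/12, q = 0.

p = 13/12, q = 0, minimum W = -65/6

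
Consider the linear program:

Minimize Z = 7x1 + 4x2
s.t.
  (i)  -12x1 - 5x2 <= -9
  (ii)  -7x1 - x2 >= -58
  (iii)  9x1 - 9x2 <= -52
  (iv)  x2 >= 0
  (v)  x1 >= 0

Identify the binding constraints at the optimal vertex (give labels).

(iii) and (v)

Corner points and Z = 7x1 + 4x2:
  (235/36, 443/36) → Z = 1139/12
  (0, 58) → Z = 232
  (0, 52/9) → Z = 208/9

The minimum is at (0, 52/9). Substituting into each constraint, equality holds for (iii) and (v); the remaining constraints have slack.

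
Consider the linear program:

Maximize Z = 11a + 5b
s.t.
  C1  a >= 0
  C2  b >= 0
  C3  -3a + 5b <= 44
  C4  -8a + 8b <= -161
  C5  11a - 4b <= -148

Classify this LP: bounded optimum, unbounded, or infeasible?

infeasible

The boundaries b = 0 and -8a + 8b = -161 meet at (161/8, 0), but that point violates 11a - 4b ≤ -148. Every candidate vertex is excluded by some other constraint, so the feasible region is empty.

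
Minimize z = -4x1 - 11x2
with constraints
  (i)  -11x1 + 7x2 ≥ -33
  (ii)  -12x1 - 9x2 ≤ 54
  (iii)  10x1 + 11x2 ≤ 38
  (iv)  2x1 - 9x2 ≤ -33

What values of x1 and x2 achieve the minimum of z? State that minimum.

Feasible corners and z = -4x1 - 11x2:
  (-156/7, 166/7) → z = -1202/7
  (-87/14, 16/7) → z = -2/7
  (-3/16, 29/8) → z = -313/8

x1 = -156/7, x2 = 166/7, minimum z = -1202/7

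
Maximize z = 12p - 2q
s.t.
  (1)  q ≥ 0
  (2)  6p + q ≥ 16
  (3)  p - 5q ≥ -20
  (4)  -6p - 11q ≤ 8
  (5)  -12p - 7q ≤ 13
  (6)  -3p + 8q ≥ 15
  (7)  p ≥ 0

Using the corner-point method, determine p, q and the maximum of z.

p = 85/7, q = 45/7, maximum z = 930/7

Feasible corners and z = 12p - 2q:
  (60/31, 136/31) → z = 448/31
  (113/51, 46/17) → z = 360/17
  (85/7, 45/7) → z = 930/7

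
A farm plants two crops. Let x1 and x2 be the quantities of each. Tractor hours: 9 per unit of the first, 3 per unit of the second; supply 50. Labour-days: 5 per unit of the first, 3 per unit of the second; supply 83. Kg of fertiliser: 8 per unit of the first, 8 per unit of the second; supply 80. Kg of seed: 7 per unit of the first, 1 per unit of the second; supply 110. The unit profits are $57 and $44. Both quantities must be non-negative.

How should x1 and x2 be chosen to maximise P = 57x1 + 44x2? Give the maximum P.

Corner points and P = 57x1 + 44x2:
  (0, 0) → P = 0
  (0, 10) → P = 440
  (50/9, 0) → P = 950/3
  (10/3, 20/3) → P = 1450/3

x1 = 10/3, x2 = 20/3, maximum P = 1450/3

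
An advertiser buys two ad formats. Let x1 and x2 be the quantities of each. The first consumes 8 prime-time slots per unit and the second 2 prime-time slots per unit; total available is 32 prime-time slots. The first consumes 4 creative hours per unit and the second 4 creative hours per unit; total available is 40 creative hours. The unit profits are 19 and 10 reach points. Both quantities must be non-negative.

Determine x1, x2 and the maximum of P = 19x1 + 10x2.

Extreme points and P = 19x1 + 10x2:
  (0, 0) → P = 0
  (0, 10) → P = 100
  (4, 0) → P = 76
  (2, 8) → P = 118

The binding constraints are 8x1 + 2x2 = 32 and 4x1 + 4x2 = 40.
Solving simultaneously gives x1 = 2, x2 = 8.

x1 = 2, x2 = 8, maximum P = 118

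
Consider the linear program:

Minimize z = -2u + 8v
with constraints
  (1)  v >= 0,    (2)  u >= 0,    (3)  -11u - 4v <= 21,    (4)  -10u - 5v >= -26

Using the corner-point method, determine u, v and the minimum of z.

The binding constraints are v = 0 and -10u - 5v = -26.
Solving simultaneously gives u = 13/5, v = 0.

u = 13/5, v = 0, minimum z = -26/5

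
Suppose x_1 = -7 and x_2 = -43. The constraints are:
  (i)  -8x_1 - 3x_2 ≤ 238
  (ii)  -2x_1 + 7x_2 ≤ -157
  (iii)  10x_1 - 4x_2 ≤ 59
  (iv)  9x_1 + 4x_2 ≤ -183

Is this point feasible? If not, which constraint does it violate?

not feasible — violates (iii)

Constraint (iii): 10x_1 - 4x_2 = 102, which is not ≤ 59. All other constraints are satisfied.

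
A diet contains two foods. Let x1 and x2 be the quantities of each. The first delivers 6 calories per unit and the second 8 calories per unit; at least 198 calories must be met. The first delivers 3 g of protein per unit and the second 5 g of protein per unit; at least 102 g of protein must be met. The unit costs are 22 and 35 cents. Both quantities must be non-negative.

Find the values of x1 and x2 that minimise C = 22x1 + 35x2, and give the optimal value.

x1 = 29, x2 = 3, minimum C = 743

The feasible region is unbounded (it extends along (0, 1), (1, 0)), but C strictly increases along every unbounded feasible direction, so there is no improving ray and the minimum is attained at a vertex.

The binding constraints are 6x1 + 8x2 = 198 and 3x1 + 5x2 = 102.
Solving simultaneously gives x1 = 29, x2 = 3.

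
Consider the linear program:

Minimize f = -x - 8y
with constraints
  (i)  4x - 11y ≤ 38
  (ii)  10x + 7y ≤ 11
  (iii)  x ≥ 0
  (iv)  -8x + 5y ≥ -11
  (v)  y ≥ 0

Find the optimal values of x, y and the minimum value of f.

Extreme points and f = -x - 8y:
  (0, 11/7) → f = -88/7
  (11/10, 0) → f = -11/10
  (0, 0) → f = 0

At the optimal vertex, 10x + 7y = 11 and x = 0.
Solving simultaneously gives x = 0, y = 11/7.

x = 0, y = 11/7, minimum f = -88/7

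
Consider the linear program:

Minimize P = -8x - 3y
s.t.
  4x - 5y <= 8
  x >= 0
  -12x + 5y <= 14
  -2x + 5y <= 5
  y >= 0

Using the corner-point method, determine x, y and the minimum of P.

x = 13/2, y = 18/5, minimum P = -314/5

Feasible corners and P = -8x - 3y:
  (13/2, 18/5) → P = -314/5
  (2, 0) → P = -16
  (0, 1) → P = -3
  (0, 0) → P = 0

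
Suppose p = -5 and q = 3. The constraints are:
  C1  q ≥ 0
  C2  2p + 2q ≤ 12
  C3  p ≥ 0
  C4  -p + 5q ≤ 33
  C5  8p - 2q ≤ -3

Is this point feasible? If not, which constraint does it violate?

Constraint C3: p = -5, which is not ≥ 0. All other constraints are satisfied.

not feasible — violates C3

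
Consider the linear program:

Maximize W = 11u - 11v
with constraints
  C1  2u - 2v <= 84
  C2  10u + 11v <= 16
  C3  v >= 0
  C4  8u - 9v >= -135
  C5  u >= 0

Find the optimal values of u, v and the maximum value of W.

Corner points and W = 11u - 11v:
  (8/5, 0) → W = 88/5
  (0, 16/11) → W = -16
  (0, 0) → W = 0

The binding constraints are 10u + 11v = 16 and v = 0.
Solving simultaneously gives u = 8/5, v = 0.

u = 8/5, v = 0, maximum W = 88/5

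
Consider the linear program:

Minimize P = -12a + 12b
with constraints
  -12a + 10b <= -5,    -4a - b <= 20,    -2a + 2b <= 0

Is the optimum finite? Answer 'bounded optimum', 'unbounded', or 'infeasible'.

unbounded

From the feasible point (-15/4, -5), moving in the direction (1, -4) keeps every constraint satisfied while P decreases without bound.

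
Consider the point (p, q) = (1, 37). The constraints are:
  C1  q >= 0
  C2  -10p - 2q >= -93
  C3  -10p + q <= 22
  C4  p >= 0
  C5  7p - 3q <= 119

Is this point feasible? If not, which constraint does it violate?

not feasible — violates C3

Constraint C3: -10p + q = 27, which is not ≤ 22. All other constraints are satisfied.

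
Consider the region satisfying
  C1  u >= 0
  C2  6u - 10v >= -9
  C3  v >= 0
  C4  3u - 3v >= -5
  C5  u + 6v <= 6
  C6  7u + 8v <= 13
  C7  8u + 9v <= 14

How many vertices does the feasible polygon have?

Pairwise boundary intersections that survive every other constraint:
  (0, 9/10)
  (0, 0)
  (3/23, 45/46)
  (7/4, 0)
  (10/13, 34/39)

5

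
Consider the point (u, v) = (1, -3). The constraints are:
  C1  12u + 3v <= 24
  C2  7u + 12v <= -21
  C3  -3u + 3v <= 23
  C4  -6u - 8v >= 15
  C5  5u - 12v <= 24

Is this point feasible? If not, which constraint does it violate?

Constraint C5: 5u - 12v = 41, which is not ≤ 24. All other constraints are satisfied.

not feasible — violates C5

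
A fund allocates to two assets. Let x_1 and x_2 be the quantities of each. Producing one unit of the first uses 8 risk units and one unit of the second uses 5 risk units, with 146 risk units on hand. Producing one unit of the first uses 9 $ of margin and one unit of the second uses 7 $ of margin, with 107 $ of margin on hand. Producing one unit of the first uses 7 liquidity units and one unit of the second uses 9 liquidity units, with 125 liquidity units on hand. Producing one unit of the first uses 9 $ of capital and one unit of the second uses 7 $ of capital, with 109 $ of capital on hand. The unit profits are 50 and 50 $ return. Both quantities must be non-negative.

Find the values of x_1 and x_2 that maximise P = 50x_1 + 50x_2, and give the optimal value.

Corner points and P = 50x_1 + 50x_2:
  (0, 0) → P = 0
  (0, 125/9) → P = 6250/9
  (107/9, 0) → P = 5350/9
  (11/4, 47/4) → P = 725

x_1 = 11/4, x_2 = 47/4, maximum P = 725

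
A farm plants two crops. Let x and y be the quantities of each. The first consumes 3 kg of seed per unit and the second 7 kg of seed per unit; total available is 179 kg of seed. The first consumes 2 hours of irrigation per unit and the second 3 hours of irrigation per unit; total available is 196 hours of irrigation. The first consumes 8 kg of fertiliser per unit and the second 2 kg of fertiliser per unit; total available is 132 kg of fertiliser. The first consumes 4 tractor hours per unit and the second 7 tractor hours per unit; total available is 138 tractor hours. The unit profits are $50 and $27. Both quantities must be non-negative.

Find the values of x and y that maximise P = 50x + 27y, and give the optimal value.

Extreme points and P = 50x + 27y:
  (0, 0) → P = 0
  (0, 138/7) → P = 3726/7
  (33/2, 0) → P = 825
  (27/2, 12) → P = 999

The binding constraints are 8x + 2y = 132 and 4x + 7y = 138.
Solving simultaneously gives x = 27/2, y = 12.

x = 27/2, y = 12, maximum P = 999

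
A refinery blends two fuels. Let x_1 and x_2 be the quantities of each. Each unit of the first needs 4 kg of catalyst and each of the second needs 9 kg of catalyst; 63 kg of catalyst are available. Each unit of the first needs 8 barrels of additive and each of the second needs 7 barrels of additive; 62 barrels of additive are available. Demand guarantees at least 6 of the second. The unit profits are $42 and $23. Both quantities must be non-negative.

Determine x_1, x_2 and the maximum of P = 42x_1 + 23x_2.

Extreme points and P = 42x_1 + 23x_2:
  (0, 7) → P = 161
  (0, 6) → P = 138
  (9/4, 6) → P = 465/2

x_1 = 9/4, x_2 = 6, maximum P = 465/2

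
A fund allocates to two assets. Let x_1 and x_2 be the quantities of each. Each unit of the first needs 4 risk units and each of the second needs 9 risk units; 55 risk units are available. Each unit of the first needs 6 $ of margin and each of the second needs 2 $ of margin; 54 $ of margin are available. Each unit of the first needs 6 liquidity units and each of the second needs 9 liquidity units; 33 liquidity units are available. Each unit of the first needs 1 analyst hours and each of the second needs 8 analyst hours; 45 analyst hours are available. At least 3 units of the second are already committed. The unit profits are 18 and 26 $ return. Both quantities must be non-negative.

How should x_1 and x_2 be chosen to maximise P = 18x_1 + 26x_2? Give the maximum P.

Feasible corners and P = 18x_1 + 26x_2:
  (0, 11/3) → P = 286/3
  (0, 3) → P = 78
  (1, 3) → P = 96

The optimum lies where 6x_1 + 9x_2 = 33 and x_2 = 3.
Solving simultaneously gives x_1 = 1, x_2 = 3.

x_1 = 1, x_2 = 3, maximum P = 96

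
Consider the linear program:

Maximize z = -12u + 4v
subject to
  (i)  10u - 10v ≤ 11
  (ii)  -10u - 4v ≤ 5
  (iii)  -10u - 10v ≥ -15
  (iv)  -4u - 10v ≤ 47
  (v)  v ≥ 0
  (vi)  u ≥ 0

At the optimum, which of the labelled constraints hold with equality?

Corner points and z = -12u + 4v:
  (13/10, 1/5) → z = -74/5
  (11/10, 0) → z = -66/5
  (0, 3/2) → z = 6
  (0, 0) → z = 0

The maximum is at (0, 3/2). Substituting into each constraint, equality holds for (iii) and (vi); the remaining constraints have slack.

(iii) and (vi)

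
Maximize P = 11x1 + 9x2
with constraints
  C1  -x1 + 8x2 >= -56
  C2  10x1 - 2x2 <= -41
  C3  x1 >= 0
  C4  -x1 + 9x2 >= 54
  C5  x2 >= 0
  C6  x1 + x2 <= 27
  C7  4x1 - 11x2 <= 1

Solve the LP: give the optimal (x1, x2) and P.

x1 = 13/12, x2 = 311/12, maximum P = 1471/6

Feasible corners and P = 11x1 + 9x2:
  (0, 41/2) → P = 369/2
  (13/12, 311/12) → P = 1471/6
  (0, 27) → P = 243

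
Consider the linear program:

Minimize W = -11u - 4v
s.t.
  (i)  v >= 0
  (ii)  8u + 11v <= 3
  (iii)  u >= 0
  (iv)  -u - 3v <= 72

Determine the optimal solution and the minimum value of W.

Feasible corners and W = -11u - 4v:
  (3/8, 0) → W = -33/8
  (0, 0) → W = 0
  (0, 3/11) → W = -12/11

The binding constraints are v = 0 and 8u + 11v = 3.
Solving simultaneously gives u = 3/8, v = 0.

u = 3/8, v = 0, minimum W = -33/8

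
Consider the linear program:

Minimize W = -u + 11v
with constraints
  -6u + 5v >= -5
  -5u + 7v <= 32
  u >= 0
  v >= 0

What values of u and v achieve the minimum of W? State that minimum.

u = 5/6, v = 0, minimum W = -5/6

The binding constraints are -6u + 5v = -5 and v = 0.
Solving simultaneously gives u = 5/6, v = 0.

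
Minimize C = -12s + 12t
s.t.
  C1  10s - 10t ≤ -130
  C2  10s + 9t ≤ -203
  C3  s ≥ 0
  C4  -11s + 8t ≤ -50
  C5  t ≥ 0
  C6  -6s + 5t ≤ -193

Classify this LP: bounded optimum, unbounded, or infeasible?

infeasible

The boundaries 10s - 10t = -130 and -6s + 5t = -193 meet at (258, 271), but that point violates 10s + 9t ≤ -203. Every candidate vertex is excluded by some other constraint, so the feasible region is empty.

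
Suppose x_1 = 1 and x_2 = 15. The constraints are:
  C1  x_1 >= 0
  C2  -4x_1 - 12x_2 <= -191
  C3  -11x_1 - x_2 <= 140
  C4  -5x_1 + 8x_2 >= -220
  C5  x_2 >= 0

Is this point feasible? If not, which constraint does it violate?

not feasible — violates C2

Constraint C2: -4x_1 - 12x_2 = -184, which is not ≤ -191. All other constraints are satisfied.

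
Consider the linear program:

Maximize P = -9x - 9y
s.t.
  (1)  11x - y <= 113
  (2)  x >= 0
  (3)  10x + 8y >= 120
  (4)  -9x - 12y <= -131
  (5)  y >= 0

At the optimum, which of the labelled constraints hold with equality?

Corner points and P = -9x - 9y:
  (1487/141, 424/141) → P = -5733/47
  (0, 15) → P = -135
  (49/6, 115/24) → P = -933/8
The feasible region is unbounded (it extends along (0, 1), (1, 11)), but P strictly decreases along every unbounded feasible direction, so there is no improving ray and the maximum is attained at a vertex.

The maximum is at (49/6, 115/24). Substituting into each constraint, equality holds for (3) and (4); the remaining constraints have slack.

(3) and (4)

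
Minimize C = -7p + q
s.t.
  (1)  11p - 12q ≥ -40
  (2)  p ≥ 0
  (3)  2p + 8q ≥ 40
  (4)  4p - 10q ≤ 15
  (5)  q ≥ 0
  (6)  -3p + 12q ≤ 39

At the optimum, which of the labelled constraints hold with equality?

(4) and (6)

Corner points and C = -7p + q:
  (10, 5/2) → C = -135/2
  (7/2, 33/8) → C = -163/8
  (95/3, 67/6) → C = -421/2

The minimum is at (95/3, 67/6). Substituting into each constraint, equality holds for (4) and (6); the remaining constraints have slack.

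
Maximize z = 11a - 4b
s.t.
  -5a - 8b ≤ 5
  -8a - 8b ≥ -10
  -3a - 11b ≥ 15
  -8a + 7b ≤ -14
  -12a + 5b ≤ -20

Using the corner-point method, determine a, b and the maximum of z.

Corner points and z = 11a - 4b:
  (5, -15/4) → z = 70
  (65/31, -60/31) → z = 955/31
  (115/32, -75/32) → z = 1565/32

The binding constraints are -5a - 8b = 5 and -8a - 8b = -10.
Solving simultaneously gives a = 5, b = -15/4.

a = 5, b = -15/4, maximum z = 70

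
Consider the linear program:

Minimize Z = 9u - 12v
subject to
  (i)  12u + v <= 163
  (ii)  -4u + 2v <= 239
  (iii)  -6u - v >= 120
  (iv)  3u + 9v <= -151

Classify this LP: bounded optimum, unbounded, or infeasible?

bounded optimum

Vertices and Z = 9u - 12v:
  (283/6, -403) → Z = 10521/2
  (-2453/42, 113/42) → Z = -7811/14
  (-929/51, -182/17) → Z = -603/17
The feasible region has finitely many vertices and no improving ray; the minimum is -7811/14 at (-2453/42, 113/42).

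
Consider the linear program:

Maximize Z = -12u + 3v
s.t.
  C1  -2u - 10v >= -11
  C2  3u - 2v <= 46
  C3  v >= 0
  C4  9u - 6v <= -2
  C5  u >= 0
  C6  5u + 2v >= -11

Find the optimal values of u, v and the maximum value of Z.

u = 0, v = 11/10, maximum Z = 33/10

Corner points and Z = -12u + 3v:
  (23/51, 103/102) → Z = -81/34
  (0, 11/10) → Z = 33/10
  (0, 1/3) → Z = 1

At the optimal vertex, -2u - 10v = -11 and u = 0.
Solving simultaneously gives u = 0, v = 11/10.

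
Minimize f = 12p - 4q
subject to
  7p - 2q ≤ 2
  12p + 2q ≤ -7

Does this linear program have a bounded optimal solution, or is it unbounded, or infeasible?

unbounded

From the feasible point (-5/19, -73/38), moving in the direction (-2, 12) keeps every constraint satisfied while f decreases without bound.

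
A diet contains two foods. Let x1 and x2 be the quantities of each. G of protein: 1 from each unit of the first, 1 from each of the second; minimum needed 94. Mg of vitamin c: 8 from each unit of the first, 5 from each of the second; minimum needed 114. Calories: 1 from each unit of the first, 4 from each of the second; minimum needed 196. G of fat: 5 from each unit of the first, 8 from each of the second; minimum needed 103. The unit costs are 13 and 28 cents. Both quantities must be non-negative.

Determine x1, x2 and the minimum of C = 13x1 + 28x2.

x1 = 60, x2 = 34, minimum C = 1732

Extreme points and C = 13x1 + 28x2:
  (0, 94) → C = 2632
  (196, 0) → C = 2548
  (60, 34) → C = 1732
The feasible region is unbounded (it extends along (0, 1), (1, 0)), but C strictly increases along every unbounded feasible direction, so there is no improving ray and the minimum is attained at a vertex.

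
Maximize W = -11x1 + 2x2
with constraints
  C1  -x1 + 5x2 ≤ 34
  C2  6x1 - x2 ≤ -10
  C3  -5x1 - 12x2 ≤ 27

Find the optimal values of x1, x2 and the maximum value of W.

x1 = -543/37, x2 = 143/37, maximum W = 6259/37

Extreme points and W = -11x1 + 2x2:
  (-16/29, 194/29) → W = 564/29
  (-543/37, 143/37) → W = 6259/37
  (-21/11, -16/11) → W = 199/11

The binding constraints are -x1 + 5x2 = 34 and -5x1 - 12x2 = 27.
Solving simultaneously gives x1 = -543/37, x2 = 143/37.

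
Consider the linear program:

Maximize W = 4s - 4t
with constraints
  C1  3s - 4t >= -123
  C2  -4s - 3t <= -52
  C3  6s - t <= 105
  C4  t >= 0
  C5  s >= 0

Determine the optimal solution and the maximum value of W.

The optimum lies where 6s - t = 105 and t = 0.
Solving simultaneously gives s = 35/2, t = 0.

s = 35/2, t = 0, maximum W = 70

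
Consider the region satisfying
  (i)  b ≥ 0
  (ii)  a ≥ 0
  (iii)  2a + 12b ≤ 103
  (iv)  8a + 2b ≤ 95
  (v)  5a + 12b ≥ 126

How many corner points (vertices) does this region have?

3

The feasible vertices (each the meet of two boundaries and inside every other half-plane) are:
  (467/46, 317/46)
  (23/3, 263/36)
  (444/43, 533/86)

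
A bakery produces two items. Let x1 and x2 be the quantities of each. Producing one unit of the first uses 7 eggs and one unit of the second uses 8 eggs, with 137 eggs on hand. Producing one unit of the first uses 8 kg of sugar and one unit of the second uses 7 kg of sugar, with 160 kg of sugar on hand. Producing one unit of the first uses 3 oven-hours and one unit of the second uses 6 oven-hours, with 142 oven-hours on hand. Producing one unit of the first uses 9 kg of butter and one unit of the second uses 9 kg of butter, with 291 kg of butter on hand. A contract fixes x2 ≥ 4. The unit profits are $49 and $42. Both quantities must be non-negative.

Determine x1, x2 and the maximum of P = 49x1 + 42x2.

Extreme points and P = 49x1 + 42x2:
  (0, 137/8) → P = 2877/4
  (0, 4) → P = 168
  (15, 4) → P = 903

At the optimal vertex, 7x1 + 8x2 = 137 and x2 = 4.
Solving simultaneously gives x1 = 15, x2 = 4.

x1 = 15, x2 = 4, maximum P = 903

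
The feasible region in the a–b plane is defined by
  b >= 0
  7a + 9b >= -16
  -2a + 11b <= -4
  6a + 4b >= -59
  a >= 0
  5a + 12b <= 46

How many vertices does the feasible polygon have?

3

Pairwise boundary intersections that survive every other constraint:
  (2, 0)
  (46/5, 0)
  (554/79, 72/79)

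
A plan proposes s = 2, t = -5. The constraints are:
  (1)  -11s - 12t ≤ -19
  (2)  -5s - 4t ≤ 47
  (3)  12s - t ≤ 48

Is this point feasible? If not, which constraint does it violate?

not feasible — violates (1)

Constraint (1): -11s - 12t = 38, which is not ≤ -19. All other constraints are satisfied.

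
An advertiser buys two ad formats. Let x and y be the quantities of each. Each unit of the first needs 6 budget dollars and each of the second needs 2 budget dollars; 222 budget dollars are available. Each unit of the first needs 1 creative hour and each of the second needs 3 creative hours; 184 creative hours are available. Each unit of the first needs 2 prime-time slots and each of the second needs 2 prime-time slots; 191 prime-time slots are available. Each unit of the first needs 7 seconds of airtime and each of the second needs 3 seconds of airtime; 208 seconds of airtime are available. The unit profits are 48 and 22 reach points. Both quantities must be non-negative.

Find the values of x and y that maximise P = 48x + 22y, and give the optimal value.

At the optimal vertex, x + 3y = 184 and 7x + 3y = 208.
Solving simultaneously gives x = 4, y = 60.

x = 4, y = 60, maximum P = 1512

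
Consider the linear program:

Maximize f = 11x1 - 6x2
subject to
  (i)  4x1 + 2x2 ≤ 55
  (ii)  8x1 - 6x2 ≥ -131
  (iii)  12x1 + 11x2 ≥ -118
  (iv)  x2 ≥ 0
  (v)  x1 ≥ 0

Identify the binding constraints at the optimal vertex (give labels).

(i) and (iv)

Vertices and f = 11x1 - 6x2:
  (17/10, 241/10) → f = -1259/10
  (55/4, 0) → f = 605/4
  (0, 131/6) → f = -131
  (0, 0) → f = 0

The maximum is at (55/4, 0). Substituting into each constraint, equality holds for (i) and (iv); the remaining constraints have slack.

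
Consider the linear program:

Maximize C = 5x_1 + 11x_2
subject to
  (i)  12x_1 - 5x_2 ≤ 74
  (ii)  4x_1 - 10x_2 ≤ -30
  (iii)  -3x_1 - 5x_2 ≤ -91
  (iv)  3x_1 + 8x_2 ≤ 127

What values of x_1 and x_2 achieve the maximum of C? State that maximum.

x_1 = 409/37, x_2 = 434/37, maximum C = 6819/37

The binding constraints are 12x_1 - 5x_2 = 74 and 3x_1 + 8x_2 = 127.
Solving simultaneously gives x_1 = 409/37, x_2 = 434/37.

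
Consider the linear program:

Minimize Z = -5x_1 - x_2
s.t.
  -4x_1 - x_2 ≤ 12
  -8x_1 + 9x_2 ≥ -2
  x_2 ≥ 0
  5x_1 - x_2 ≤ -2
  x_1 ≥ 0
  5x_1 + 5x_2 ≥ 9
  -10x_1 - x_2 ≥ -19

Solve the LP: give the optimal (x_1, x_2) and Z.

x_1 = 0, x_2 = 19, minimum Z = -19

Vertices and Z = -5x_1 - x_2:
  (0, 2) → Z = -2
  (17/15, 23/3) → Z = -40/3
  (0, 19) → Z = -19

The optimum lies where x_1 = 0 and -10x_1 - x_2 = -19.
Solving simultaneously gives x_1 = 0, x_2 = 19.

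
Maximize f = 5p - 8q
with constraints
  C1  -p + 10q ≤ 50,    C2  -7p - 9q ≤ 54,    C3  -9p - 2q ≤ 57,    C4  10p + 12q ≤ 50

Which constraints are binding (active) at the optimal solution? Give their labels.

Extreme points and f = 5p - 8q:
  (-335/46, 393/92) → f = -3247/46
  (-25/28, 275/56) → f = -175/4
  (-405/67, -87/67) → f = -1329/67
  (183, -445/3) → f = 6305/3

The maximum is at (183, -445/3). Substituting into each constraint, equality holds for C2 and C4; the remaining constraints have slack.

C2 and C4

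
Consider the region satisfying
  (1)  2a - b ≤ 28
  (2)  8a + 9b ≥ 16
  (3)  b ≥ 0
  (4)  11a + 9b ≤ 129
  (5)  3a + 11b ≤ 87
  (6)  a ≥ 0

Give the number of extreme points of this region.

Intersecting each pair of boundary lines and keeping only the points that satisfy every inequality leaves:
  (2, 0)
  (0, 16/9)
  (129/11, 0)
  (318/47, 285/47)
  (0, 87/11)

5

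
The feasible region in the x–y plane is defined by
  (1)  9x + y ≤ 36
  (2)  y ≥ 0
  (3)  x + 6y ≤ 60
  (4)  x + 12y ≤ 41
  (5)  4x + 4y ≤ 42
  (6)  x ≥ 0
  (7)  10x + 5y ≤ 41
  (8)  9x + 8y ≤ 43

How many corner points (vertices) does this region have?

6

Of the 28 pairwise boundary intersections, those satisfying every inequality are:
  (4, 0)
  (139/35, 9/35)
  (0, 0)
  (0, 41/12)
  (47/25, 163/50)
  (113/35, 61/35)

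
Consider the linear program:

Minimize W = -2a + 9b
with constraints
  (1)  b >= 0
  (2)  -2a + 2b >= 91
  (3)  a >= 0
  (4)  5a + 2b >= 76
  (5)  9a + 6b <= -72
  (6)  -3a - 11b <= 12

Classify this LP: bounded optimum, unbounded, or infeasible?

The boundaries -2a + 2b = 91 and a = 0 meet at (0, 91/2), but that point violates 9a + 6b ≤ -72. Every candidate vertex is excluded by some other constraint, so the feasible region is empty.

infeasible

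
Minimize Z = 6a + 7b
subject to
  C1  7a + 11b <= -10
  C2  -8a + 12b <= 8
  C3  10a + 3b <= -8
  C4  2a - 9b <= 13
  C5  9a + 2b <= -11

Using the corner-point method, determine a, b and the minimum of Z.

Vertices and Z = 6a + 7b:
  (-52/43, -6/43) → Z = -354/43
  (-101/85, -13/85) → Z = -41/5
  (-19/4, -5/2) → Z = -46
  (-73/85, -139/85) → Z = -83/5

At the optimal vertex, -8a + 12b = 8 and 2a - 9b = 13.
Solving simultaneously gives a = -19/4, b = -5/2.

a = -19/4, b = -5/2, minimum Z = -46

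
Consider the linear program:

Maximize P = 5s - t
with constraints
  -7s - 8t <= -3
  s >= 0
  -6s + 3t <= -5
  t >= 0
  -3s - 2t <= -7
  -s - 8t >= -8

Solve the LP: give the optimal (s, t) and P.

Vertices and P = 5s - t:
  (7/3, 0) → P = 35/3
  (8, 0) → P = 40
  (20/11, 17/22) → P = 183/22

s = 8, t = 0, maximum P = 40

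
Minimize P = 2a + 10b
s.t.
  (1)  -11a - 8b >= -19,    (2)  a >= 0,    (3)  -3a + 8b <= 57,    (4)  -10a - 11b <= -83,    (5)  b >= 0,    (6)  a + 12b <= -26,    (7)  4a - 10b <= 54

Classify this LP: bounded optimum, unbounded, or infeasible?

infeasible

The boundaries a + 12b = -26 and 4a - 10b = 54 meet at (194/29, -79/29), but that point violates -11a - 8b ≥ -19. Every candidate vertex is excluded by some other constraint, so the feasible region is empty.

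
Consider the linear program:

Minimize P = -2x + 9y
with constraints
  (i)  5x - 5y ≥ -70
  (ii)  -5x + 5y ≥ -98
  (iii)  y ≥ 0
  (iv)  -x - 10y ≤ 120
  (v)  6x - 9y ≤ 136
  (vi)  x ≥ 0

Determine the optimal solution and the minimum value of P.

x = 98/5, y = 0, minimum P = -196/5

Vertices and P = -2x + 9y:
  (0, 14) → P = 126
  (98/5, 0) → P = -196/5
  (0, 0) → P = 0
The feasible region is unbounded (it extends along (1, 1)), but P strictly increases along every unbounded feasible direction, so there is no improving ray and the minimum is attained at a vertex.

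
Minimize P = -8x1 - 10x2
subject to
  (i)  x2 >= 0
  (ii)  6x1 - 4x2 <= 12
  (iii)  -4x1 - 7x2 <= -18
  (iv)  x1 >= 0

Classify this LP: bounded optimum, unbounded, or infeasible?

unbounded

From the feasible point (78/29, 30/29), moving in the direction (0, 1) keeps every constraint satisfied while P decreases without bound.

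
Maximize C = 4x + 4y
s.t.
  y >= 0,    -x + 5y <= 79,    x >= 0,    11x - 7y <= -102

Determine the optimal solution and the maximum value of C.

Extreme points and C = 4x + 4y:
  (0, 79/5) → C = 316/5
  (43/48, 767/48) → C = 135/2
  (0, 102/7) → C = 408/7

x = 43/48, y = 767/48, maximum C = 135/2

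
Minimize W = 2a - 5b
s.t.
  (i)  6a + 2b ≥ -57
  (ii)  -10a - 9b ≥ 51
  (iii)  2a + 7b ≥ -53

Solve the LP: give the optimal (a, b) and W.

a = -411/34, b = 132/17, minimum W = -63

Vertices and W = 2a - 5b:
  (-411/34, 132/17) → W = -63
  (-293/38, -102/19) → W = 217/19
  (30/13, -107/13) → W = 595/13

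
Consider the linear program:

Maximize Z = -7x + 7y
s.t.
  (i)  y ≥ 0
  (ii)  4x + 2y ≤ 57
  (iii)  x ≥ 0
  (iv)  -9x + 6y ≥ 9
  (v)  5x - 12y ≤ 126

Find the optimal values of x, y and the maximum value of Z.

Corner points and Z = -7x + 7y:
  (0, 57/2) → Z = 399/2
  (54/7, 183/14) → Z = 75/2
  (0, 3/2) → Z = 21/2

The binding constraints are 4x + 2y = 57 and x = 0.
Solving simultaneously gives x = 0, y = 57/2.

x = 0, y = 57/2, maximum Z = 399/2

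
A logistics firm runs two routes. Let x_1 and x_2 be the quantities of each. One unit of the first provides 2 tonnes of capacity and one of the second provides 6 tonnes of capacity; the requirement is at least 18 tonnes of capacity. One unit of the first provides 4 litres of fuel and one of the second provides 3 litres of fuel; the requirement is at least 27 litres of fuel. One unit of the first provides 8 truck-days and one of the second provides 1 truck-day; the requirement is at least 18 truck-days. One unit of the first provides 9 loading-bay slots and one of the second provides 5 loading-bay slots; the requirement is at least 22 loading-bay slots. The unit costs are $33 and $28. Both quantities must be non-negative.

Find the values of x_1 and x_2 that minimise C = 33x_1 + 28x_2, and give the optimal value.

Vertices and C = 33x_1 + 28x_2:
  (0, 18) → C = 504
  (9, 0) → C = 297
  (6, 1) → C = 226
  (27/20, 36/5) → C = 4923/20
The feasible region is unbounded (it extends along (0, 1), (1, 0)), but C strictly increases along every unbounded feasible direction, so there is no improving ray and the minimum is attained at a vertex.

At the optimal vertex, 2x_1 + 6x_2 = 18 and 4x_1 + 3x_2 = 27.
Solving simultaneously gives x_1 = 6, x_2 = 1.

x_1 = 6, x_2 = 1, minimum C = 226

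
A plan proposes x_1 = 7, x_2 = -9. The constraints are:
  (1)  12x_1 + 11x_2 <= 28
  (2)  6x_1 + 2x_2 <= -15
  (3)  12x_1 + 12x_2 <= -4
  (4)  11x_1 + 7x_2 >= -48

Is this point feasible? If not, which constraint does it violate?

Constraint (2): 6x_1 + 2x_2 = 24, which is not ≤ -15. All other constraints are satisfied.

not feasible — violates (2)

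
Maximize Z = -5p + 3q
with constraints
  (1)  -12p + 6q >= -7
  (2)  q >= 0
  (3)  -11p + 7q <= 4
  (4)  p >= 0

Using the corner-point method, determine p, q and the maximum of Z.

Feasible corners and Z = -5p + 3q:
  (7/12, 0) → Z = -35/12
  (73/18, 125/18) → Z = 5/9
  (0, 0) → Z = 0
  (0, 4/7) → Z = 12/7

p = 0, q = 4/7, maximum Z = 12/7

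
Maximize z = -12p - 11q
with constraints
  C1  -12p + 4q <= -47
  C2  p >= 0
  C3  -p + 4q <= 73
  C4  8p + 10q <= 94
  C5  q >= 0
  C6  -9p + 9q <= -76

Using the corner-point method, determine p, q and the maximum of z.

p = 76/9, q = 0, maximum z = -304/3

Feasible corners and z = -12p - 11q:
  (47/4, 0) → z = -141
  (803/81, 119/81) → z = -10945/81
  (76/9, 0) → z = -304/3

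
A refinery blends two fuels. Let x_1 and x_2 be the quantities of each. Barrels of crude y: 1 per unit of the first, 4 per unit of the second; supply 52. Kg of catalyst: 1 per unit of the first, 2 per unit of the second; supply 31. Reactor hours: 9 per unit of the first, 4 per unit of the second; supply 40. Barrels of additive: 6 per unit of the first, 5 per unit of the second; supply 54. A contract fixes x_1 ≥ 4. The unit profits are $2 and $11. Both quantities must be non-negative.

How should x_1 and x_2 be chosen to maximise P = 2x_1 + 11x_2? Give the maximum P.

Vertices and P = 2x_1 + 11x_2:
  (40/9, 0) → P = 80/9
  (4, 0) → P = 8
  (4, 1) → P = 19

x_1 = 4, x_2 = 1, maximum P = 19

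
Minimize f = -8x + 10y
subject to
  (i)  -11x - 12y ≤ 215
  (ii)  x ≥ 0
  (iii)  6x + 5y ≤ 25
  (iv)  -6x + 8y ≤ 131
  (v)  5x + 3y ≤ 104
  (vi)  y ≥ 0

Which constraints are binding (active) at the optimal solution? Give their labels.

Feasible corners and f = -8x + 10y:
  (0, 5) → f = 50
  (0, 0) → f = 0
  (25/6, 0) → f = -100/3

The minimum is at (25/6, 0). Substituting into each constraint, equality holds for (iii) and (vi); the remaining constraints have slack.

(iii) and (vi)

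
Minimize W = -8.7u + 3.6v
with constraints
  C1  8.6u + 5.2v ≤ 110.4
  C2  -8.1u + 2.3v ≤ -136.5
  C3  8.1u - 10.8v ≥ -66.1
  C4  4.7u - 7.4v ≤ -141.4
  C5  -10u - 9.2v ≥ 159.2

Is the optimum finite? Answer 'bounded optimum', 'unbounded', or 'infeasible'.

infeasible

The boundaries 8.6u + 5.2v = 110.4 and -10u - 9.2v = 159.2 meet at (23044/339, -30914/339), but that point violates 4.7u - 7.4v ≤ -141.4. Every candidate vertex is excluded by some other constraint, so the feasible region is empty.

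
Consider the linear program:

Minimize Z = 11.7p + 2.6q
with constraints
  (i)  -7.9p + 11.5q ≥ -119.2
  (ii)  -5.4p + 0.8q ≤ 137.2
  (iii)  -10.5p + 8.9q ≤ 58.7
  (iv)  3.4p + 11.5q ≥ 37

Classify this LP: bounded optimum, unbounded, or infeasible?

Feasible corners and Z = 11.7p + 2.6q:
  (1562/113, -11298/12995) → Z = 10361481/64975
  (-34575/15101, 58808/15101) → Z = -2516267/151010
The feasible region has finitely many vertices and no improving ray; the minimum is -2516267/151010 at (-34575/15101, 58808/15101).

bounded optimum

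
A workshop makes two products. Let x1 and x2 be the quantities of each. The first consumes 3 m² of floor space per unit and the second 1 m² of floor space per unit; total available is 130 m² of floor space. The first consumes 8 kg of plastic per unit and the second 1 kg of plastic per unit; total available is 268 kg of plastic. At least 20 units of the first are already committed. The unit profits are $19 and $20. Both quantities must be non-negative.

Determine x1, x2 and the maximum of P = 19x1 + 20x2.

Corner points and P = 19x1 + 20x2:
  (67/2, 0) → P = 1273/2
  (20, 0) → P = 380
  (138/5, 236/5) → P = 7342/5
  (20, 70) → P = 1780

x1 = 20, x2 = 70, maximum P = 1780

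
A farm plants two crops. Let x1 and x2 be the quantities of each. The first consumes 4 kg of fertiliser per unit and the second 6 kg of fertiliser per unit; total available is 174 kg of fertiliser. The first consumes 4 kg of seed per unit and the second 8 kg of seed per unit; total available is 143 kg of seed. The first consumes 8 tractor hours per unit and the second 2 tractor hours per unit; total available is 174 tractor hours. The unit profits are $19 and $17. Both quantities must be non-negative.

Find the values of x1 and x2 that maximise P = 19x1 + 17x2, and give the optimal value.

Vertices and P = 19x1 + 17x2:
  (0, 0) → P = 0
  (0, 143/8) → P = 2431/8
  (87/4, 0) → P = 1653/4
  (79/4, 8) → P = 2045/4

The binding constraints are 4x1 + 8x2 = 143 and 8x1 + 2x2 = 174.
Solving simultaneously gives x1 = 79/4, x2 = 8.

x1 = 79/4, x2 = 8, maximum P = 2045/4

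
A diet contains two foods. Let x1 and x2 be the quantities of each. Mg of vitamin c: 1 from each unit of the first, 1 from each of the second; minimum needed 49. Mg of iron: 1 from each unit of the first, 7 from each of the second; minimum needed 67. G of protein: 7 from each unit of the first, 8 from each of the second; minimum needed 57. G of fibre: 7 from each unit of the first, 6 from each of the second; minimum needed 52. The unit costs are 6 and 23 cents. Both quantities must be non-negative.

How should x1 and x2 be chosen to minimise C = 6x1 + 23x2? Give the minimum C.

x1 = 46, x2 = 3, minimum C = 345

Extreme points and C = 6x1 + 23x2:
  (0, 49) → C = 1127
  (67, 0) → C = 402
  (46, 3) → C = 345
The feasible region is unbounded (it extends along (0, 1), (1, 0)), but C strictly increases along every unbounded feasible direction, so there is no improving ray and the minimum is attained at a vertex.

The optimum lies where x1 + x2 = 49 and x1 + 7x2 = 67.
Solving simultaneously gives x1 = 46, x2 = 3.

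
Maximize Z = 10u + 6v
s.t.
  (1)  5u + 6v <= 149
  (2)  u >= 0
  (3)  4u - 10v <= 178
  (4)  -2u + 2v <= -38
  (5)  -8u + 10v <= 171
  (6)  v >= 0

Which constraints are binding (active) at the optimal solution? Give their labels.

(1) and (6)

Extreme points and Z = 10u + 6v:
  (263/11, 54/11) → Z = 2954/11
  (149/5, 0) → Z = 298
  (19, 0) → Z = 190

The maximum is at (149/5, 0). Substituting into each constraint, equality holds for (1) and (6); the remaining constraints have slack.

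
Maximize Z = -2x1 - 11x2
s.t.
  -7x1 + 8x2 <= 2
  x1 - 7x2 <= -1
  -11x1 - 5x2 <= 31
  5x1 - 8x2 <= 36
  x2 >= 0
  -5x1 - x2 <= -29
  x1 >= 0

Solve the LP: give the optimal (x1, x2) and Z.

Corner points and Z = -2x1 - 11x2:
  (230/47, 213/47) → Z = -2803/47
  (260/27, 41/27) → Z = -971/27
  (101/18, 17/18) → Z = -389/18
The feasible region is unbounded (it extends along (8, 7), (8, 5)), but Z strictly decreases along every unbounded feasible direction, so there is no improving ray and the maximum is attained at a vertex.

The optimum lies where x1 - 7x2 = -1 and -5x1 - x2 = -29.
Solving simultaneously gives x1 = 101/18, x2 = 17/18.

x1 = 101/18, x2 = 17/18, maximum Z = -389/18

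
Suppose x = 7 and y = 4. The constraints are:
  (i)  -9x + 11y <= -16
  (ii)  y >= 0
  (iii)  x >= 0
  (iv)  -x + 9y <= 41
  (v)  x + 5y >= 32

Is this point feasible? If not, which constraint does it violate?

Constraint (v): x + 5y = 27, which is not ≥ 32. All other constraints are satisfied.

not feasible — violates (v)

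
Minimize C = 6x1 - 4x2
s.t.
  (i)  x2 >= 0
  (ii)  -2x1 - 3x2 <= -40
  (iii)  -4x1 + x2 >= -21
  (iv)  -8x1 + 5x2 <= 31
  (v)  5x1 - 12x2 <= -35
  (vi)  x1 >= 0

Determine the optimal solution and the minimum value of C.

Corner points and C = 6x1 - 4x2:
  (103/14, 59/7) → C = 73/7
  (107/34, 191/17) → C = -443/17
  (34/3, 73/3) → C = -88/3

At the optimal vertex, -4x1 + x2 = -21 and -8x1 + 5x2 = 31.
Solving simultaneously gives x1 = 34/3, x2 = 73/3.

x1 = 34/3, x2 = 73/3, minimum C = -88/3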